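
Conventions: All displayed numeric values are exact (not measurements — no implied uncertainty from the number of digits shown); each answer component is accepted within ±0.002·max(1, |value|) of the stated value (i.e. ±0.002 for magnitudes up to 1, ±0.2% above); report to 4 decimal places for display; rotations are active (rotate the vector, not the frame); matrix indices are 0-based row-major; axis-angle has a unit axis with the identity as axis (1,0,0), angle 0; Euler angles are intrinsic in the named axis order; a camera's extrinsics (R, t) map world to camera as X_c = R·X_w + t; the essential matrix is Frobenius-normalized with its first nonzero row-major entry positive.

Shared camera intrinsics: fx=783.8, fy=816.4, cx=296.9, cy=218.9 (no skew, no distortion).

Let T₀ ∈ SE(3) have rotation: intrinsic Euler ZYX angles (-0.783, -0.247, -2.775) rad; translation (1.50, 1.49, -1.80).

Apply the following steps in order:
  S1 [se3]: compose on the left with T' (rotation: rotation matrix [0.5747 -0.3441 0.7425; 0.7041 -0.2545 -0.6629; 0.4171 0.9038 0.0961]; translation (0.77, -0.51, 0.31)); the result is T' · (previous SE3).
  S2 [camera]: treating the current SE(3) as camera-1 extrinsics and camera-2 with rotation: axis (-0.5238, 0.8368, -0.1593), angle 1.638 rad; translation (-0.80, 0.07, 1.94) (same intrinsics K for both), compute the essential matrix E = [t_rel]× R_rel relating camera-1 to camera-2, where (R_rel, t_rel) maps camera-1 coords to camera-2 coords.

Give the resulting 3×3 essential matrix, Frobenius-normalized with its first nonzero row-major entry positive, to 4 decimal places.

after S1 (compose_se3): R=[0.8119 -0.3518 -0.4659; 0.4959 -0.0054 0.8684; -0.3080 -0.9360 0.1701], t=(-0.2172, 1.3602, 2.1093)
after S2 (essential): [0.0825 -0.0633 0.1842; -0.2586 -0.1359 0.6258; 0.6454 -0.1499 0.1984]

matrix = [0.0825 -0.0633 0.1842; -0.2586 -0.1359 0.6258; 0.6454 -0.1499 0.1984]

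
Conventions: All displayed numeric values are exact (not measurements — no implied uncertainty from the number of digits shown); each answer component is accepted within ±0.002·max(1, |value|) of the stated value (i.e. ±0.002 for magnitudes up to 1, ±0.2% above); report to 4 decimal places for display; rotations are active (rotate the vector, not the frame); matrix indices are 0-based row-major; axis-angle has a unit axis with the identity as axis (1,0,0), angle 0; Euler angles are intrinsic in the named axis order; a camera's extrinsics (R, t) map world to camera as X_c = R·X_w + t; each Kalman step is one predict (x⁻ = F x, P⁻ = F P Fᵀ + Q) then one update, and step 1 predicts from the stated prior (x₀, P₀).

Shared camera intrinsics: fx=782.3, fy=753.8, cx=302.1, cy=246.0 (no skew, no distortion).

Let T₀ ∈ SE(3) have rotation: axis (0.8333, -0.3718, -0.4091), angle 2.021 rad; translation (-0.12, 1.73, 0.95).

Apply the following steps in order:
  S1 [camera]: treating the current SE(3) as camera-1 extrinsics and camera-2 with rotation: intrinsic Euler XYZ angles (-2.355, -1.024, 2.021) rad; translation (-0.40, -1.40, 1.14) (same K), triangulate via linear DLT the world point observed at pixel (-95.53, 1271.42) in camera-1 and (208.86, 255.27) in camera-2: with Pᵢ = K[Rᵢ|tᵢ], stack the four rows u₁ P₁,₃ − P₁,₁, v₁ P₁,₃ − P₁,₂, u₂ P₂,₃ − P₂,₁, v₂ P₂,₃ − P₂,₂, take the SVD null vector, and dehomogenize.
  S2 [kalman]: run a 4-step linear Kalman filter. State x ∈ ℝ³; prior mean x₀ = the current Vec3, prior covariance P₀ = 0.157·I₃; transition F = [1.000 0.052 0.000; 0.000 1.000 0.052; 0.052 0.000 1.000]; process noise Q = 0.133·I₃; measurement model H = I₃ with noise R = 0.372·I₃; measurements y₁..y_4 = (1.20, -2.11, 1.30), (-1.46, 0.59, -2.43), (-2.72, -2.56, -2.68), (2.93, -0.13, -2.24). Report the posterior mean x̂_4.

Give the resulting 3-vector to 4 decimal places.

result = (0.2854, -0.7067, -1.9529)

after S1 (triangulate): (-1.9323, 1.0554, -0.1421)
after S2 (kf_track): (0.2854, -0.7067, -1.9529)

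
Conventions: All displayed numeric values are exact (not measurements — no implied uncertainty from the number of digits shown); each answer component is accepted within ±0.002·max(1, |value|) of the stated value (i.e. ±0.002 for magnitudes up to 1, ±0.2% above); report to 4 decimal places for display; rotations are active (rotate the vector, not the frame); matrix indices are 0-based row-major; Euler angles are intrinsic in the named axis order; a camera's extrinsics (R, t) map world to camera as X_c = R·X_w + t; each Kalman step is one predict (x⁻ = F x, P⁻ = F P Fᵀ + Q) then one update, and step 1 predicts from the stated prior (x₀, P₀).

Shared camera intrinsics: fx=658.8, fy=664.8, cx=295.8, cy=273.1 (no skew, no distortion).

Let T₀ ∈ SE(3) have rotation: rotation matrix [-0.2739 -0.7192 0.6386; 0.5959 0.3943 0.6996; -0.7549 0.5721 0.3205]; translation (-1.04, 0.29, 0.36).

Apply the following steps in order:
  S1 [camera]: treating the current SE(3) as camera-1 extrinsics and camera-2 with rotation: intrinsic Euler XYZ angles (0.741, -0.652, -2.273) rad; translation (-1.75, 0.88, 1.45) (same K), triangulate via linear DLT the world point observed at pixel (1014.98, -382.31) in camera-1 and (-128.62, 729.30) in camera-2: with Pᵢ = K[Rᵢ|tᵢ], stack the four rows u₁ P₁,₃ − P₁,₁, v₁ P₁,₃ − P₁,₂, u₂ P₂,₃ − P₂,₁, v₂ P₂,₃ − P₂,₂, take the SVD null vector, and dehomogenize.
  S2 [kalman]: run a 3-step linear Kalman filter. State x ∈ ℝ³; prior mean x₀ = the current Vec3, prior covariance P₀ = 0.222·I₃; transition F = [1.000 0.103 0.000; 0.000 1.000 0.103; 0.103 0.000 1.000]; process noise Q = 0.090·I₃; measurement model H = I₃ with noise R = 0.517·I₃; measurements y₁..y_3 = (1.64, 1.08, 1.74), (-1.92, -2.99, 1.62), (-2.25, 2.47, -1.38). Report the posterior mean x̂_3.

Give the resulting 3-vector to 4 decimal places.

result = (-1.5727, -0.0213, 0.2527)

after S1 (triangulate): (-1.8234, -1.6685, 0.6730)
after S2 (kf_track): (-1.5727, -0.0213, 0.2527)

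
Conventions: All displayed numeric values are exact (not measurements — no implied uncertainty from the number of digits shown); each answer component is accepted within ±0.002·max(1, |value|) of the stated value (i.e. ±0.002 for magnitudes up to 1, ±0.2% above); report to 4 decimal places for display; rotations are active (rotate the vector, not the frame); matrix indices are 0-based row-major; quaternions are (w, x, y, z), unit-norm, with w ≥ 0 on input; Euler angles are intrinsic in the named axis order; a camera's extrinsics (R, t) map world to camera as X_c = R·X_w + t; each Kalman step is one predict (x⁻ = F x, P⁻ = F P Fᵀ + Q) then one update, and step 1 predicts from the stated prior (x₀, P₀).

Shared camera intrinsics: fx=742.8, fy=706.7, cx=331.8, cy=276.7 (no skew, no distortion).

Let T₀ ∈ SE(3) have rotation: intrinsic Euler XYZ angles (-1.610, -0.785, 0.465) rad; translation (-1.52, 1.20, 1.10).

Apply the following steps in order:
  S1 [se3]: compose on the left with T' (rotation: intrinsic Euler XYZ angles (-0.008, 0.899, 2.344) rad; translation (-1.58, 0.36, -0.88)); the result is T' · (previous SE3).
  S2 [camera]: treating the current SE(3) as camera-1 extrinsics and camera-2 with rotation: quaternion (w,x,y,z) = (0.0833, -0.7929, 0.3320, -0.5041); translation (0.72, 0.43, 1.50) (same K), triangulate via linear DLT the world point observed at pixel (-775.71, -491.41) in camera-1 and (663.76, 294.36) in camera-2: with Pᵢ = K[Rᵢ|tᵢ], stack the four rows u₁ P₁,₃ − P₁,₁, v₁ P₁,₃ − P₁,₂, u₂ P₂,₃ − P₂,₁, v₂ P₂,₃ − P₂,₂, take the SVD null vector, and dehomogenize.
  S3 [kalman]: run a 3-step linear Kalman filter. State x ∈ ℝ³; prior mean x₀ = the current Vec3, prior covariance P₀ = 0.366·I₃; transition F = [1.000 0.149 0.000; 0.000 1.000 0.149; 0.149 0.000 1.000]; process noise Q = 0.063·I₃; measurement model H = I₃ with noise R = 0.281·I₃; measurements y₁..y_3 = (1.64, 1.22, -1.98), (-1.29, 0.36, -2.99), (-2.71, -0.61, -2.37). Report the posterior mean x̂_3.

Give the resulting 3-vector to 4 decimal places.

after S1 (compose_se3): R=[-0.9183 -0.3948 -0.0293; 0.0270 0.0113 -0.9996; 0.3949 -0.9187 0.0003], t=(-0.5928, -1.5617, -0.3387)
after S2 (triangulate): (1.8201, -0.9595, -0.1522)
after S3 (kf_track): (-0.9663, -0.5056, -2.1940)

result = (-0.9663, -0.5056, -2.1940)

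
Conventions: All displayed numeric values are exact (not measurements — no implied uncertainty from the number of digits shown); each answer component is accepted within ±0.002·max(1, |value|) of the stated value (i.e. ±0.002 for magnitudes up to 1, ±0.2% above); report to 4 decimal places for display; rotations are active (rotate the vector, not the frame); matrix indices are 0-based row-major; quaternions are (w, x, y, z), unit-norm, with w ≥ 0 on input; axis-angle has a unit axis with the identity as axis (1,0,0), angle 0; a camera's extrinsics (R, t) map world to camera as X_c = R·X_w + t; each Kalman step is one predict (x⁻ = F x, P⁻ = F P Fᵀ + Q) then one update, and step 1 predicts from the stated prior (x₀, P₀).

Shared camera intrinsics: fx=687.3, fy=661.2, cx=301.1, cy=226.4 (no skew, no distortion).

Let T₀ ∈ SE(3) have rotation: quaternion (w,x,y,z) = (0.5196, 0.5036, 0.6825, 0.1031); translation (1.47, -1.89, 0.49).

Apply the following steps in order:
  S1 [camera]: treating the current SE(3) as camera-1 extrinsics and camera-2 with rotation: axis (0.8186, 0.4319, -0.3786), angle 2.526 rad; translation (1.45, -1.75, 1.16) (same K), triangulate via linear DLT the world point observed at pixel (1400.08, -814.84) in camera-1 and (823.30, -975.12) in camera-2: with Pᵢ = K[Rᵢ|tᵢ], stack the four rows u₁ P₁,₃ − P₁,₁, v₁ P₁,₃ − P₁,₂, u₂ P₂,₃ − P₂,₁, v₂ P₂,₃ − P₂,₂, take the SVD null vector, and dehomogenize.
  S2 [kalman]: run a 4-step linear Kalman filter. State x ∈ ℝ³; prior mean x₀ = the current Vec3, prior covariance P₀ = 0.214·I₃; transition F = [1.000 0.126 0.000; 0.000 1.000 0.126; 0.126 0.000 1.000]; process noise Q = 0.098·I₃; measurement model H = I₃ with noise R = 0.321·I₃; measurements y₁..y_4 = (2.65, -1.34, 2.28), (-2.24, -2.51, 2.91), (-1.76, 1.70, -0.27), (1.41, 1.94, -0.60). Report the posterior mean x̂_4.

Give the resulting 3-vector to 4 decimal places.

after S1 (triangulate): (-1.5965, 1.2985, 1.0296)
after S2 (kf_track): (-0.0864, 1.0785, 0.3654)

result = (-0.0864, 1.0785, 0.3654)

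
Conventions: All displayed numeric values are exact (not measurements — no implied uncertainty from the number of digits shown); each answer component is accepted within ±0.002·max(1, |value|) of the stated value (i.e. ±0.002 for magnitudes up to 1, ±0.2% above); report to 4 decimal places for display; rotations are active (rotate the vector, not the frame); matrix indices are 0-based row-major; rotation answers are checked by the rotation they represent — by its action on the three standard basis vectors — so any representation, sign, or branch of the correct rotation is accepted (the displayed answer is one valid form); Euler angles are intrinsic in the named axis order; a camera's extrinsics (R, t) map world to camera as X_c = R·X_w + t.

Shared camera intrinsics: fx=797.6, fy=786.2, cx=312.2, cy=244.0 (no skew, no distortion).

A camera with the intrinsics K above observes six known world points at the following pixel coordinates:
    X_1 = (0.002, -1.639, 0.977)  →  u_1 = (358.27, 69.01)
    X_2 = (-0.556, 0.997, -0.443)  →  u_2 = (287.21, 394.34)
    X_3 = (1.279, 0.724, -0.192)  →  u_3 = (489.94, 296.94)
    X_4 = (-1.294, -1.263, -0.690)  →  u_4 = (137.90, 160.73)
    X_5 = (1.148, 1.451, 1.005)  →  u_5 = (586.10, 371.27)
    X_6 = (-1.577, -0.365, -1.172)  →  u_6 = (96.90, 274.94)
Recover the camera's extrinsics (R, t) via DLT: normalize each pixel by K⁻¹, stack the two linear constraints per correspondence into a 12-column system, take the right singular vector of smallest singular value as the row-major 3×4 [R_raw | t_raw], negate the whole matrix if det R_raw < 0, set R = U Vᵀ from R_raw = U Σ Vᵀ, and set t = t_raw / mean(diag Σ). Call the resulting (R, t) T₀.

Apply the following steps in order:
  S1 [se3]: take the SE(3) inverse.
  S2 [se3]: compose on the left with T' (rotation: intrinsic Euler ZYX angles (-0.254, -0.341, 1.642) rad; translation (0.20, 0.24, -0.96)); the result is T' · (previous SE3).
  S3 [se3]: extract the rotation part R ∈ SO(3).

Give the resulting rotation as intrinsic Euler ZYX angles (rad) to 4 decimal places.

rotation (euler_zyx) = (-1.1382, -0.4594, 2.0437)

source (pnp_recover): camera pose = R=[0.6838 0.2766 0.6753; -0.3009 0.9499 -0.0844; -0.6648 -0.1455 0.7327], t=(0.2099, 0.0300, 6.2792)
after S1 (invert_se3): R=[0.6838 -0.3009 -0.6648; 0.2766 0.9499 -0.1455; 0.6753 -0.0844 0.7327], t=(4.0397, 0.8272, -4.7403)
after S2 (compose_se3): R=[0.3758 -0.5790 -0.7236; -0.8138 0.1674 -0.5566; 0.4434 0.7980 -0.4082], t=(4.6820, 3.9007, 1.4864)
after S3 (rot_of_se3): [0.3758 -0.5790 -0.7236; -0.8138 0.1674 -0.5566; 0.4434 0.7980 -0.4082]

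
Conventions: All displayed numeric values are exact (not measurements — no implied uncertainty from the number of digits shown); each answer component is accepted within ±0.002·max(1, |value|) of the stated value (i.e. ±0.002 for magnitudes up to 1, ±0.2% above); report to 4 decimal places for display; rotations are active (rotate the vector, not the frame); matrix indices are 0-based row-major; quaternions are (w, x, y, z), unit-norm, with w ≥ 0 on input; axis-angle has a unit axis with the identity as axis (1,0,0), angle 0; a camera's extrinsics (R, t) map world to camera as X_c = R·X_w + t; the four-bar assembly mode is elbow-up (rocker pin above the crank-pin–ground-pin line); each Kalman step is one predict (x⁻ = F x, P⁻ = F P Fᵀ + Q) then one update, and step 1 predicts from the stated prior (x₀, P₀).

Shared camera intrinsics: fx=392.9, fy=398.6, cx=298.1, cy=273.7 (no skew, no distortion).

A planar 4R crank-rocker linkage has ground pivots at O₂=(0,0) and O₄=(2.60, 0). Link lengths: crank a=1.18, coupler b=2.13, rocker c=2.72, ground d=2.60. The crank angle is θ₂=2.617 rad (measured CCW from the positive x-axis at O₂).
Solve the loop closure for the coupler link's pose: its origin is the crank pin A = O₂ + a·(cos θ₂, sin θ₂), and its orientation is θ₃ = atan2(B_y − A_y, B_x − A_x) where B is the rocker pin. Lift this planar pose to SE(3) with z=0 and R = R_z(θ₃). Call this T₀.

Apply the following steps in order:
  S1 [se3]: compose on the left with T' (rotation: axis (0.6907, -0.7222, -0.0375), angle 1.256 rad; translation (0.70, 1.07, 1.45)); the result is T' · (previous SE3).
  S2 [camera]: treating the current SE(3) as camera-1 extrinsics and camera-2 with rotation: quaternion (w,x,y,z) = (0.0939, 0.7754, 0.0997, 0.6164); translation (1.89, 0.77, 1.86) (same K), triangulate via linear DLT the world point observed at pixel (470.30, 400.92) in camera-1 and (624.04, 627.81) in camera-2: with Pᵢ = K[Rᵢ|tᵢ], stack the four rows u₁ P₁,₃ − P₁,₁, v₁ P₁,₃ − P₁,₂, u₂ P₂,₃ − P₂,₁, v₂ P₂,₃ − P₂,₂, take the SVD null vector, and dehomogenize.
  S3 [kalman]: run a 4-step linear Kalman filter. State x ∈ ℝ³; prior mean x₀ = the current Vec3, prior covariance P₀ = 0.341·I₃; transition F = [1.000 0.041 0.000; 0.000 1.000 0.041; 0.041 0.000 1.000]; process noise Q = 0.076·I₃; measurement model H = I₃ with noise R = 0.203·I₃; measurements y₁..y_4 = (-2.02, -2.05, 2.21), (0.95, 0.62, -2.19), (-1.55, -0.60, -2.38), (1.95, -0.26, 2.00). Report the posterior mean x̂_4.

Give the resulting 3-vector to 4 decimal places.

source (fourbar_fk): coupler pose = R=[0.7878 -0.6160 0.0000; 0.6160 0.7878 0.0000; 0.0000 0.0000 1.0000], t=(-1.0213, 0.5910, 0.0000)
after S1 (compose_se3): R=[0.3132 -0.6368 -0.7046; 0.1131 0.7616 -0.6381; 0.9429 0.1201 0.3106], t=(-0.1350, 1.8539, 1.1661)
after S2 (triangulate): (1.5448, -1.4262, 0.2171)
after S3 (kf_track): (0.5037, -0.4367, 0.2122)

result = (0.5037, -0.4367, 0.2122)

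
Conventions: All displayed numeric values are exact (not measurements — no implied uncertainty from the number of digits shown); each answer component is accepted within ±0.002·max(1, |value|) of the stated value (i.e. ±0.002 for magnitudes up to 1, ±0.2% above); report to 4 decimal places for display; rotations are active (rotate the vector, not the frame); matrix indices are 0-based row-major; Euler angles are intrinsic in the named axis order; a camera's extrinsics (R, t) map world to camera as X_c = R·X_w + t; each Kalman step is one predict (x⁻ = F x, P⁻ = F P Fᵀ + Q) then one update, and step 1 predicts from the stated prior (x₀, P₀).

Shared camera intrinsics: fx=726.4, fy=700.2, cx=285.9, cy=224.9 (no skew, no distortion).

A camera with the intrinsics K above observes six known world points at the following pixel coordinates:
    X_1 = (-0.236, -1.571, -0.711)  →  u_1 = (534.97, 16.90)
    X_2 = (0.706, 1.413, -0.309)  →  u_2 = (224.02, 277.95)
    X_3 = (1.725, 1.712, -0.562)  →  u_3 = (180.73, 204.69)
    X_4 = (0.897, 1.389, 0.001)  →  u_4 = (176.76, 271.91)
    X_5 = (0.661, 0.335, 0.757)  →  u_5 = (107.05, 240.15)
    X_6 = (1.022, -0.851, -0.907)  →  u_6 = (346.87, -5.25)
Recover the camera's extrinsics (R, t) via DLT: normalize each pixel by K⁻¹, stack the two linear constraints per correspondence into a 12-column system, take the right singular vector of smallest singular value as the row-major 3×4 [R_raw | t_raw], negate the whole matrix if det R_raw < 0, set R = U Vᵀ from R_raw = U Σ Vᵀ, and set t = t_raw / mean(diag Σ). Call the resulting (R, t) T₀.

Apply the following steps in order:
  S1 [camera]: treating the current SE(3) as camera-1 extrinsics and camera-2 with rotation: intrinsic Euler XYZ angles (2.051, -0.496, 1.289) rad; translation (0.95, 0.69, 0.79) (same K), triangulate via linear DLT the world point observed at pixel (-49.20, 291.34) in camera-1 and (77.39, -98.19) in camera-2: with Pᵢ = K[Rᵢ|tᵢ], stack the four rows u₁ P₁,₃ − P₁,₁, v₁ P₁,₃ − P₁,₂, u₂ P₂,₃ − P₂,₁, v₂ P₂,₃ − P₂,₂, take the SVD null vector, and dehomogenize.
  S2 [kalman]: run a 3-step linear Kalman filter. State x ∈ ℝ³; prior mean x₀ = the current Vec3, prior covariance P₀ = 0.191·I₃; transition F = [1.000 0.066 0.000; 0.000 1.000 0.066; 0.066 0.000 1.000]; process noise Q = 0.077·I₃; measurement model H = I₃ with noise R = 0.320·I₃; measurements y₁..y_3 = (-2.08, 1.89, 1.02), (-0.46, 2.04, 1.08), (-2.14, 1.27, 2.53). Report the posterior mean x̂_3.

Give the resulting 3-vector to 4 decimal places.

source (pnp_recover): camera pose = R=[-0.5634 -0.2409 -0.7903; -0.7046 0.6396 0.3074; 0.4314 0.7300 -0.5301], t=(0.0200, 0.1100, 4.0594)
after S1 (triangulate): (1.3406, 1.3080, 1.4781)
after S2 (kf_track): (-0.8996, 1.6344, 1.6719)

result = (-0.8996, 1.6344, 1.6719)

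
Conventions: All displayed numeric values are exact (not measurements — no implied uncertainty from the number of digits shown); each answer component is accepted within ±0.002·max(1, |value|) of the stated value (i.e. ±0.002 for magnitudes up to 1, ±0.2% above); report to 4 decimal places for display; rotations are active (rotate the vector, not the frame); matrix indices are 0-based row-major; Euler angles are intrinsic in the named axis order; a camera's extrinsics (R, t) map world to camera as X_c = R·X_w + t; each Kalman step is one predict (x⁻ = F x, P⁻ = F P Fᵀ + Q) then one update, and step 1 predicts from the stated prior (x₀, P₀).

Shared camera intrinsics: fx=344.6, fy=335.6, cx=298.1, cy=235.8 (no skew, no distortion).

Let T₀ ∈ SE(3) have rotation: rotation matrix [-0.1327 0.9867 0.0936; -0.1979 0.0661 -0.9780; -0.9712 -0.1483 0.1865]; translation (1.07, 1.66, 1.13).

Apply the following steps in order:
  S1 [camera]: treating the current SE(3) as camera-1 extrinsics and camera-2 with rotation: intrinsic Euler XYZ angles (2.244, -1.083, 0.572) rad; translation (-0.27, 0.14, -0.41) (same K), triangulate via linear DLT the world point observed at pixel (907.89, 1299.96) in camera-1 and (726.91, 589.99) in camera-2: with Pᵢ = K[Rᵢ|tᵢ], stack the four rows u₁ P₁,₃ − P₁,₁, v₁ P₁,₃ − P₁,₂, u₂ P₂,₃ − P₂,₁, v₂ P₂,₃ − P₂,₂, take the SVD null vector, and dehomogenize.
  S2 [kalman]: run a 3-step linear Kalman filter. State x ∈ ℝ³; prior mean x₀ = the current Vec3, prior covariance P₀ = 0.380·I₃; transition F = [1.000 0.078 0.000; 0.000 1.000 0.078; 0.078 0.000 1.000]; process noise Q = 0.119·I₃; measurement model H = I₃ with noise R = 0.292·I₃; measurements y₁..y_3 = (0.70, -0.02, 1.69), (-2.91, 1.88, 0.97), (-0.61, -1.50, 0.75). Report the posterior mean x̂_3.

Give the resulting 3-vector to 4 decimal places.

result = (-0.9175, -0.1372, 0.7096)

after S1 (triangulate): (0.0095, 0.5383, -1.0240)
after S2 (kf_track): (-0.9175, -0.1372, 0.7096)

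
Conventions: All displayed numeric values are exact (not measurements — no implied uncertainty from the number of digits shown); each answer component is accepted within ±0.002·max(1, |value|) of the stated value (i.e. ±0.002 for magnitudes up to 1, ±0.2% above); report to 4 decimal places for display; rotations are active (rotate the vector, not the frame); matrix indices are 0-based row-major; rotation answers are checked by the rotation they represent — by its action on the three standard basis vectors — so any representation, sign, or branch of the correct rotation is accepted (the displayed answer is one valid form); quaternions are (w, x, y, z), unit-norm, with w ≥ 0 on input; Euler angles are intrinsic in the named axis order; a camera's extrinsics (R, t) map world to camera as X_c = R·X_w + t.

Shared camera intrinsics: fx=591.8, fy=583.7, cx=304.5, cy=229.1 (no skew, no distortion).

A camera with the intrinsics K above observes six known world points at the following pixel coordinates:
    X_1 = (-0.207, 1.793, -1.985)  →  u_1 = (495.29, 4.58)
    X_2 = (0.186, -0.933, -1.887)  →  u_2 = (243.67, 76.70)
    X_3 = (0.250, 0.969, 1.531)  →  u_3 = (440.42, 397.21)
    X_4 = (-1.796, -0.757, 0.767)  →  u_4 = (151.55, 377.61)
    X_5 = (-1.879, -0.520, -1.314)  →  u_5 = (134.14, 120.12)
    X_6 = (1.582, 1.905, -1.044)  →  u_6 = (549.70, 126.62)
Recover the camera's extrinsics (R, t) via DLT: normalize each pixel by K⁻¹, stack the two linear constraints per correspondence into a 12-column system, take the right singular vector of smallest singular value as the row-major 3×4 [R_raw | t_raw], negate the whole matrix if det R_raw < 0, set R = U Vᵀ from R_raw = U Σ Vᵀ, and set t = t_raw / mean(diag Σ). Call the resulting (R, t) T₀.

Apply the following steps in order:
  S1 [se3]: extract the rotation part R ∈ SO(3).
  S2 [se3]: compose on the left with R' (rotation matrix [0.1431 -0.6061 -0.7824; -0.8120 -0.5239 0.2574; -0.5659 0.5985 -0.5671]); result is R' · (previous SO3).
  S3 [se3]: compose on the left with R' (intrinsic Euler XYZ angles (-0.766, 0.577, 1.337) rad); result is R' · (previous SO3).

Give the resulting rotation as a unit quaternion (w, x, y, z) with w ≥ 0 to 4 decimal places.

rotation (quat) = (0.4937, -0.1478, 0.3739, -0.7711)

source (pnp_recover): camera pose = R=[0.4993 0.8616 0.0911; -0.1330 -0.0277 0.9907; 0.8562 -0.5068 0.1008], t=(0.2300, 0.2100, 5.9102)
after S1 (rot_of_se3): [0.4993 0.8616 0.0911; -0.1330 -0.0277 0.9907; 0.8562 -0.5068 0.1008]
after S2 (compose_so3): [-0.5178 0.5365 -0.6663; -0.1154 -0.8156 -0.5671; -0.8477 -0.2168 0.4842]
after S3 (compose_so3): [-0.4689 0.6509 0.5971; -0.8719 -0.2330 -0.4307; -0.1412 -0.7226 0.6767]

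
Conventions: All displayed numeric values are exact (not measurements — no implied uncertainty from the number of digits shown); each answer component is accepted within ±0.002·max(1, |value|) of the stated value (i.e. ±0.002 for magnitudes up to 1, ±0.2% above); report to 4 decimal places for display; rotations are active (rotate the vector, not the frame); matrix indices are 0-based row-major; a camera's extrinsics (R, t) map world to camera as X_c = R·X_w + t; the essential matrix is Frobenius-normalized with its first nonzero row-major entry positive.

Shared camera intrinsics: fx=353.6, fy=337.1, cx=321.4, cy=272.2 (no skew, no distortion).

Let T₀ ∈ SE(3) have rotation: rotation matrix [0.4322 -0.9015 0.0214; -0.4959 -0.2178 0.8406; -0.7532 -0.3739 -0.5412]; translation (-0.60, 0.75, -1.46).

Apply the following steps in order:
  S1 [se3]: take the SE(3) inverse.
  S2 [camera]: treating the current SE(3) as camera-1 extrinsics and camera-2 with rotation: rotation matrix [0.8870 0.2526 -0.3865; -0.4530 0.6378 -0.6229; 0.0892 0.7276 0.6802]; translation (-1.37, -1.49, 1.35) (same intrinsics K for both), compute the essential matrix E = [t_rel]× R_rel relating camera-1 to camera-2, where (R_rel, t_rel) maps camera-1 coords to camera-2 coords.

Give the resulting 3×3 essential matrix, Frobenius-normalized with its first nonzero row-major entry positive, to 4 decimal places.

matrix = [0.0516 0.2508 0.3400; 0.2419 0.5749 -0.3224; 0.0215 0.2245 0.5243]

after S1 (invert_se3): R=[0.4322 -0.4959 -0.7532; -0.9015 -0.2178 -0.3739; 0.0214 0.8406 -0.5412], t=(-0.4684, -0.9235, -1.4078)
after S2 (essential): [0.0516 0.2508 0.3400; 0.2419 0.5749 -0.3224; 0.0215 0.2245 0.5243]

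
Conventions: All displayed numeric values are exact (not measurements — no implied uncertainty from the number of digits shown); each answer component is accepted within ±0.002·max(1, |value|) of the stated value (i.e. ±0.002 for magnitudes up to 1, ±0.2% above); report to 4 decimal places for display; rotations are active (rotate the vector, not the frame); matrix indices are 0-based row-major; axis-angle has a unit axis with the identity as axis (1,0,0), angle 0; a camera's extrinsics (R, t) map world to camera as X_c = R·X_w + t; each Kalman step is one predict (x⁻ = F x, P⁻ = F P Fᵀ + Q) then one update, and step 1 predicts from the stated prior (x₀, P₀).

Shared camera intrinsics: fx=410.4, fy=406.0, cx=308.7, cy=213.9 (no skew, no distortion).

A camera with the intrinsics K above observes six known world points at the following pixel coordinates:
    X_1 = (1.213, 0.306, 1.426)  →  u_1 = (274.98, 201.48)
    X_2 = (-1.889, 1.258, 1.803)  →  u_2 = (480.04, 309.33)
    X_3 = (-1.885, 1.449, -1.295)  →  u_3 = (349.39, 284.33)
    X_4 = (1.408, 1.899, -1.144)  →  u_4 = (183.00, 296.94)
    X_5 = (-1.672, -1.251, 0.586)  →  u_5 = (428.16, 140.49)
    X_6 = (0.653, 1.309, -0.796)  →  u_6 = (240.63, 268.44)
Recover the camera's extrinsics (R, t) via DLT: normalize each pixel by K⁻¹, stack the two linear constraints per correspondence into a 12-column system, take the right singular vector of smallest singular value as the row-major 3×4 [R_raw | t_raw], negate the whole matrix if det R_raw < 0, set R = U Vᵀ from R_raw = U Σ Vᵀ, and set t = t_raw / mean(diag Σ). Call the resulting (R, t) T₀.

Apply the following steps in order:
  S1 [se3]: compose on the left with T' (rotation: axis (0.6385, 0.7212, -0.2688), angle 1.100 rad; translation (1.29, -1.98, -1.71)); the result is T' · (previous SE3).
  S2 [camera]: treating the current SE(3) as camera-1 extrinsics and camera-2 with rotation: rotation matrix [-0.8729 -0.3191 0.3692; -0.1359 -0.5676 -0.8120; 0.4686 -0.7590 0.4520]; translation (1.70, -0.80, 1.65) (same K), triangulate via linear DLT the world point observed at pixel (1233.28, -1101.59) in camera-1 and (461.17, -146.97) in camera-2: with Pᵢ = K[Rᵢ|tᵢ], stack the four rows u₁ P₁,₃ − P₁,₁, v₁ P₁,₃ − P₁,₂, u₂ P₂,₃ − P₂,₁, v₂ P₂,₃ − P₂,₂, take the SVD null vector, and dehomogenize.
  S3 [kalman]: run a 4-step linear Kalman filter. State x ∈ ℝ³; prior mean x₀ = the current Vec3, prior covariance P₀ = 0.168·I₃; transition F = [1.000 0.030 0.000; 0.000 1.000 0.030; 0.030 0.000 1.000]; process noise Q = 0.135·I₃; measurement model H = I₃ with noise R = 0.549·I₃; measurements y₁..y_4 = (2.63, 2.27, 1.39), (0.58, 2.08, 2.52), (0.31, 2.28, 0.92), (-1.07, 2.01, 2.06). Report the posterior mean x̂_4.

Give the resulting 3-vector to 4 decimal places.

result = (0.2058, 1.9357, 1.5775)

source (pnp_recover): camera pose = R=[-0.8639 -0.1541 0.4795; -0.1643 0.9862 0.0209; -0.4761 -0.0607 -0.8773], t=(0.0399, -0.2700, 6.3690)
after S1 (compose_se3): R=[-0.9264 0.3468 -0.1470; 0.1897 0.7667 0.6133; 0.3254 0.5403 -0.7760], t=(4.6807, -6.4775, 1.2758)
after S2 (triangulate): (1.0829, 0.6640, 0.3550)
after S3 (kf_track): (0.2058, 1.9357, 1.5775)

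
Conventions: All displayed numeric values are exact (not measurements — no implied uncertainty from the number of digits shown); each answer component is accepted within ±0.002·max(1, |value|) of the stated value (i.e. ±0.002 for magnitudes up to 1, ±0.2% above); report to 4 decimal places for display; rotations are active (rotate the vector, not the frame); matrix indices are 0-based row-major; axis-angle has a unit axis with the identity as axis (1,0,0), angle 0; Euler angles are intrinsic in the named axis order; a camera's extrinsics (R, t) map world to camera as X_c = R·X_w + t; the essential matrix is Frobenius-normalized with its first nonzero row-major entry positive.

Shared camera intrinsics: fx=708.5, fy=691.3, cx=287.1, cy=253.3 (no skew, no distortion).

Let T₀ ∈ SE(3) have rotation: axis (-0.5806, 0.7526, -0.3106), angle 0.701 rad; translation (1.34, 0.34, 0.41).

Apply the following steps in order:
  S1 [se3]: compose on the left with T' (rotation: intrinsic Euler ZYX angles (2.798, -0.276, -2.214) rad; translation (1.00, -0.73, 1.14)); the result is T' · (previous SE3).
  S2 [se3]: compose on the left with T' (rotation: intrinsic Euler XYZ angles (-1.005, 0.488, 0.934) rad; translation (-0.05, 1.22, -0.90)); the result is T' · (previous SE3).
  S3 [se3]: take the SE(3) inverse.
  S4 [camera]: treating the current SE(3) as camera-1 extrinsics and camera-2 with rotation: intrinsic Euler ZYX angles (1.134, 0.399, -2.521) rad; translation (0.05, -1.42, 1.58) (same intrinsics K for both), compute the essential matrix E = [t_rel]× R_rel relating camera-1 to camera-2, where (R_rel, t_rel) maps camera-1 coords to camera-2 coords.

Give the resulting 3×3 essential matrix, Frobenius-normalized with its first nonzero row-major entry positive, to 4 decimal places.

after S1 (compose_se3): R=[-0.5758 0.0908 -0.8125; 0.3892 0.9045 -0.1746; 0.7191 -0.4168 -0.5561], t=(-0.3887, -0.3650, 1.0068)
after S2 (compose_se3): R=[-0.2416 -0.7900 -0.5635; 0.6714 0.2832 -0.6849; 0.7006 -0.5438 0.4620], t=(0.4771, 1.6621, 0.0081)
after S3 (invert_se3): R=[-0.2416 0.6714 0.7006; -0.7900 0.2832 -0.5438; -0.5635 -0.6849 0.4620], t=(-1.0063, -0.0893, 1.4035)
after S4 (essential): [0.5428 -0.2060 -0.1209; 0.2860 -0.1823 -0.2348; -0.3030 -0.1716 -0.5974]

matrix = [0.5428 -0.2060 -0.1209; 0.2860 -0.1823 -0.2348; -0.3030 -0.1716 -0.5974]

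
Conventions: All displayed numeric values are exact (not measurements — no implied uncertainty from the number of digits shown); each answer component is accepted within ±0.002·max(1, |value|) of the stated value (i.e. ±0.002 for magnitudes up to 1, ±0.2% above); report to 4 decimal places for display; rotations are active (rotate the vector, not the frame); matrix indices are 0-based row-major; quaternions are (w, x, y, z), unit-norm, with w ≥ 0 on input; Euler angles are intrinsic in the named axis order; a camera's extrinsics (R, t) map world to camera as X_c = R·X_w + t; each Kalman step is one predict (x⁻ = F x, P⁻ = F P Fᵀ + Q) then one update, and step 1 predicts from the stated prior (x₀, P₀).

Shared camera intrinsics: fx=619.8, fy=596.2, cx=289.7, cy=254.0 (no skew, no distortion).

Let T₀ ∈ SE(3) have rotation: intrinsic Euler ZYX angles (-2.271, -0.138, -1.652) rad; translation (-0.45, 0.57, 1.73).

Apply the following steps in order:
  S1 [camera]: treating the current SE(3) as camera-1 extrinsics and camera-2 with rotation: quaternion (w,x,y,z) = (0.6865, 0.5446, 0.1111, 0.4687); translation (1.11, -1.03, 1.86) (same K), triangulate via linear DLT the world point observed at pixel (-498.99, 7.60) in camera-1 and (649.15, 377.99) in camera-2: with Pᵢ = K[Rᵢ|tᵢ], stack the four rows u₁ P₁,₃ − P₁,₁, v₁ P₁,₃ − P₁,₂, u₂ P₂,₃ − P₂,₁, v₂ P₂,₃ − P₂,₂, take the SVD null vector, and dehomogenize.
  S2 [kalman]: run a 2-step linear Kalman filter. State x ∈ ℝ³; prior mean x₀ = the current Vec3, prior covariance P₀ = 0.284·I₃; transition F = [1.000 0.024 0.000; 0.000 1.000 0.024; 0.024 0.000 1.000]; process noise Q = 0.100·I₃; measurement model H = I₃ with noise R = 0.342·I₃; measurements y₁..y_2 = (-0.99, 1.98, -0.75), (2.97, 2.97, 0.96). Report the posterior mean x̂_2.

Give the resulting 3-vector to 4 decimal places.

after S1 (triangulate): (1.8465, 0.4809, -0.3365)
after S2 (kf_track): (1.5681, 2.0426, 0.1632)

result = (1.5681, 2.0426, 0.1632)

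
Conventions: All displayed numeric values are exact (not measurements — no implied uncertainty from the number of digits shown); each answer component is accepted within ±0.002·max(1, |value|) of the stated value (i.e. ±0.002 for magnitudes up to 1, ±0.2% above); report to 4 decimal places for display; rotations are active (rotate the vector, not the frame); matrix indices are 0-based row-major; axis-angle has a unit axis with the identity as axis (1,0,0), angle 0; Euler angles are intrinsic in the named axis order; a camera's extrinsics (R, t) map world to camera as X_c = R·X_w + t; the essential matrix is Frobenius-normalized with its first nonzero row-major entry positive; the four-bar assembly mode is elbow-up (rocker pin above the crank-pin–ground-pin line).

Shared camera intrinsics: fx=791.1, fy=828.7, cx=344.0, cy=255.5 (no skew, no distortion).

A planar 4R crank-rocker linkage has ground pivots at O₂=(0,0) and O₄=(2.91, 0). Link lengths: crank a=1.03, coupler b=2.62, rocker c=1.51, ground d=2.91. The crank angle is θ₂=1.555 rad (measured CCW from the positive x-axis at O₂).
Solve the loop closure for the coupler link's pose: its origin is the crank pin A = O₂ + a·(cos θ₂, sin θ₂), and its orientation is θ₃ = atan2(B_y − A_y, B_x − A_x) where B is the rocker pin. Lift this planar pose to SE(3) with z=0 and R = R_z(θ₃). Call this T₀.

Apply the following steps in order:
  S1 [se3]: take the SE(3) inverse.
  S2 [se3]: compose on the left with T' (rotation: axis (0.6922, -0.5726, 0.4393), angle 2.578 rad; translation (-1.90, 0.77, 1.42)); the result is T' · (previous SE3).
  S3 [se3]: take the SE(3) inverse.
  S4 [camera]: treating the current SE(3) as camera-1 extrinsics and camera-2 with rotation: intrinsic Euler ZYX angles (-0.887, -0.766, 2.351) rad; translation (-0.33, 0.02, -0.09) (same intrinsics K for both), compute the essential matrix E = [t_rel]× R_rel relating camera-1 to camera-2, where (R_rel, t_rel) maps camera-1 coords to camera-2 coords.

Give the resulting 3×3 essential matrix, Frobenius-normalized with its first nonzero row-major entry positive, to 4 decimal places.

matrix = [0.1057 -0.3005 -0.0828; 0.4012 0.4866 0.2503; -0.5568 0.3480 0.0077]

source (fourbar_fk): coupler pose = R=[0.9853 -0.1708 0.0000; 0.1708 0.9853 0.0000; 0.0000 0.0000 1.0000], t=(0.0163, 1.0299, 0.0000)
after S1 (invert_se3): R=[0.9853 0.1708 0.0000; -0.1708 0.9853 0.0000; 0.0000 0.0000 1.0000], t=(-0.1919, -1.0120, 0.0000)
after S2 (compose_se3): R=[0.2033 -0.9453 0.2552; -0.4484 -0.3216 -0.8340; 0.8704 0.0551 -0.4892], t=(-0.9298, 1.1085, 1.3491)
after S3 (invert_se3): R=[0.2033 -0.4484 0.8704; -0.9453 -0.3216 0.0551; 0.2552 -0.8340 -0.4892], t=(-0.4882, -0.5967, 1.8218)
after S4 (essential): [0.1057 -0.3005 -0.0828; 0.4012 0.4866 0.2503; -0.5568 0.3480 0.0077]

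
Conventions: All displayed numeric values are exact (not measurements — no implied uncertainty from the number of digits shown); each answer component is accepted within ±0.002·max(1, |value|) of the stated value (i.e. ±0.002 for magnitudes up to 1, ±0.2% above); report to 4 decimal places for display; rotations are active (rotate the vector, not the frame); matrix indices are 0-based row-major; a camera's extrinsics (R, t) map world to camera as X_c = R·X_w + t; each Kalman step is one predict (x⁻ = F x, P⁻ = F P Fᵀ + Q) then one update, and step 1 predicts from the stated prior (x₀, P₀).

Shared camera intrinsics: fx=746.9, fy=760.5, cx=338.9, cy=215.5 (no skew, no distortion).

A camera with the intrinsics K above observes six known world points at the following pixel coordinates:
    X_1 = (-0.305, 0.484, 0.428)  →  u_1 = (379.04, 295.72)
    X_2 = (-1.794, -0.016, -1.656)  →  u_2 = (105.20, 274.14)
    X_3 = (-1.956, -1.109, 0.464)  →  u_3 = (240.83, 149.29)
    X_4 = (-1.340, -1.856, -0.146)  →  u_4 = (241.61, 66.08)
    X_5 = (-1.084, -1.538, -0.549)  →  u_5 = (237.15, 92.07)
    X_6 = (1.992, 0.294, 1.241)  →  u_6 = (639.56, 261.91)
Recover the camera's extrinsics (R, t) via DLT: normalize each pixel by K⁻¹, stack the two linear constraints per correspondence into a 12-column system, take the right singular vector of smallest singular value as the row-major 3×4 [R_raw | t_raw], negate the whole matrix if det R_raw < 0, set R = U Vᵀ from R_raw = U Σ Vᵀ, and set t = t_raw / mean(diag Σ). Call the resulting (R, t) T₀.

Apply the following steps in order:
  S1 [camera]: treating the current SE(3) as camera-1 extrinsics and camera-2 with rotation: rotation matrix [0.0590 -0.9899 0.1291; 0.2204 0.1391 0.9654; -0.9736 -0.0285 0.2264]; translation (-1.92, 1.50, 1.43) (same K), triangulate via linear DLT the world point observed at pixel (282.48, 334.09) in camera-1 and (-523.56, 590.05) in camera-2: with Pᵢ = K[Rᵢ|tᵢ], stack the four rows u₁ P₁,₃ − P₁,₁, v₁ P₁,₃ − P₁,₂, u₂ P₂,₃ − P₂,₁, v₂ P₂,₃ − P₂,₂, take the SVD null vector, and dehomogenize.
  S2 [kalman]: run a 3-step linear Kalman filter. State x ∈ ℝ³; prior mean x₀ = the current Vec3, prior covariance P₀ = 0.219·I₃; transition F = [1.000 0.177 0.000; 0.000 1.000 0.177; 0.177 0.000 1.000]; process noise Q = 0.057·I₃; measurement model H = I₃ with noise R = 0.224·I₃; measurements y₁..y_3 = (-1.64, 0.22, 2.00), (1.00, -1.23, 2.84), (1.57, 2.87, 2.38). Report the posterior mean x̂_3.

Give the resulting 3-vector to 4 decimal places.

result = (0.6768, 1.4508, 2.1115)

source (pnp_recover): camera pose = R=[0.8345 0.0804 0.5451; -0.0530 0.9964 -0.0658; -0.5484 0.0260 0.8358], t=(0.3800, 0.3101, 6.8613)
after S1 (triangulate): (-1.0565, 0.7604, -0.2022)
after S2 (kf_track): (0.6768, 1.4508, 2.1115)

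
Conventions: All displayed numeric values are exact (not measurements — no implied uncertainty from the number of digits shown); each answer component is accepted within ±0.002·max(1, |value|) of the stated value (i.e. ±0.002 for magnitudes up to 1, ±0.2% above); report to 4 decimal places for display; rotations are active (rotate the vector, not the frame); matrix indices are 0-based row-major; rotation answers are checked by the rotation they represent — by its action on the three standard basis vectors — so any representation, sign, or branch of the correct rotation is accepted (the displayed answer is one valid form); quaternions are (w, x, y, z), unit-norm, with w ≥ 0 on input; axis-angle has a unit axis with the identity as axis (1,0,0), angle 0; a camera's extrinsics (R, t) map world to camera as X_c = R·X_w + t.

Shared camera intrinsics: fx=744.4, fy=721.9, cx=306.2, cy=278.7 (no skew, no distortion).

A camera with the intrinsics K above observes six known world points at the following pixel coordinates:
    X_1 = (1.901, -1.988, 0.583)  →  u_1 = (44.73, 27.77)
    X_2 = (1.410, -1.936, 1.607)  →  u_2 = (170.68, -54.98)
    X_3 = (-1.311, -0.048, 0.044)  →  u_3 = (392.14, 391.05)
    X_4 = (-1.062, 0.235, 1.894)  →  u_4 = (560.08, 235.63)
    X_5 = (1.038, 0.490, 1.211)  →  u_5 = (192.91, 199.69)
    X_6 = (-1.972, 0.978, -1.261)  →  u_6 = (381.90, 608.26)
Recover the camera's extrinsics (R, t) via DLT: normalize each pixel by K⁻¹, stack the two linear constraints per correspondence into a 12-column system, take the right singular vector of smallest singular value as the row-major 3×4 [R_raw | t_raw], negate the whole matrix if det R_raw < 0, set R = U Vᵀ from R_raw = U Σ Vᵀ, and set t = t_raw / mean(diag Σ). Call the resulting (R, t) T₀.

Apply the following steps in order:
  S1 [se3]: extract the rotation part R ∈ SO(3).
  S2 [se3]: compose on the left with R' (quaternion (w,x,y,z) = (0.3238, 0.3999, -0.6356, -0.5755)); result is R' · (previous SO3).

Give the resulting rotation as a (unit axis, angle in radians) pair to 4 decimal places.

source (pnp_recover): camera pose = R=[-0.8210 0.1204 0.5581; -0.3613 0.6473 -0.6712; -0.4421 -0.7527 -0.4879], t=(-0.4401, 0.4700, 5.0807)
after S1 (rot_of_se3): [-0.8210 0.1204 0.5581; -0.3613 0.6473 -0.6712; -0.4421 -0.7527 -0.4879]
after S2 (compose_so3): [0.8207 0.5118 0.2539; 0.5080 -0.4504 -0.7342; -0.2615 0.7316 -0.6297]

rotation (axis_angle) = ((0.9434, 0.3317, -0.0025), 2.2519)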